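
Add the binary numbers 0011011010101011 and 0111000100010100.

Add column by column from the right: bit + bit + carry-in; write the sum mod 2, carry 1 when the sum is 2 or 3.
carry:  1110000000000000
        0011011010101011
+       0111000100010100
------------------------
       01010011110111111
(the carry out of the leftmost column, 0, becomes the leading bit)
Decimal check:
  0011011010101011 = 8192 + 4096 + 1024 + 512 + 128 + 32 + 8 + 2 + 1 = 13995
  0111000100010100 = 16384 + 8192 + 4096 + 256 + 16 + 4 = 28948
  13995 + 28948 = 42943, and 01010011110111111 = 32768 + 8192 + 1024 + 512 + 256 + 128 + 32 + 16 + 8 + 4 + 2 + 1 = 42943 ✓



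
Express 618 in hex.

Using repeated division by 16 (digits 10–15 are A–F):
618 ÷ 16 = 38 remainder 10 (A)
38 ÷ 16 = 2 remainder 6
2 ÷ 16 = 0 remainder 2
Reading remainders bottom to top: 26A



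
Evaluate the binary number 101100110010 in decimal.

Sum of powers of 2 for each 1-bit:
2^1 + 2^4 + 2^5 + 2^8 + 2^9 + 2^11
= 2 + 16 + 32 + 256 + 512 + 2048
= 2866



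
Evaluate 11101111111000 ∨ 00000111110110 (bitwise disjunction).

OR: 1 when either bit is 1
  11101111111000
| 00000111110110
----------------
  11101111111110
Decimal: 15352 | 502 = 15358



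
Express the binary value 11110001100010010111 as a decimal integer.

Sum of powers of 2 for each 1-bit:
2^0 + 2^1 + 2^2 + 2^4 + 2^7 + 2^11 + 2^12 + 2^16 + 2^17 + 2^18 + 2^19
= 1 + 2 + 4 + 16 + 128 + 2048 + 4096 + 65536 + 131072 + 262144 + 524288
= 989335



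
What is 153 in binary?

Using repeated division by 2:
153 ÷ 2 = 76 remainder 1
76 ÷ 2 = 38 remainder 0
38 ÷ 2 = 19 remainder 0
19 ÷ 2 = 9 remainder 1
9 ÷ 2 = 4 remainder 1
4 ÷ 2 = 2 remainder 0
2 ÷ 2 = 1 remainder 0
1 ÷ 2 = 0 remainder 1
Reading remainders bottom to top: 10011001



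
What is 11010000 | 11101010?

OR: 1 when either bit is 1
  11010000
| 11101010
----------
  11111010
Decimal: 208 | 234 = 250



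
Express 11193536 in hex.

Using repeated division by 16 (digits 10–15 are A–F):
11193536 ÷ 16 = 699596 remainder 0
699596 ÷ 16 = 43724 remainder 12 (C)
43724 ÷ 16 = 2732 remainder 12 (C)
2732 ÷ 16 = 170 remainder 12 (C)
170 ÷ 16 = 10 remainder 10 (A)
10 ÷ 16 = 0 remainder 10 (A)
Reading remainders bottom to top: AACCC0



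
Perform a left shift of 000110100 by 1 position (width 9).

Original: 000110100 (decimal 52)
Shift left by 1 position
Append 1 zero on the right
Result: 001101000 (decimal 104)
Equivalent: 52 << 1 = 52 × 2^1 = 104



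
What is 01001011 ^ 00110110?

XOR: 1 when bits differ
  01001011
^ 00110110
----------
  01111101
Decimal: 75 ^ 54 = 125



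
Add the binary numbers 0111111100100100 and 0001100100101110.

Add column by column from the right: bit + bit + carry-in; write the sum mod 2, carry 1 when the sum is 2 or 3.
carry:  1111111001011000
        0111111100100100
+       0001100100101110
------------------------
       01001100001010010
(the carry out of the leftmost column, 0, becomes the leading bit)
Decimal check:
  0111111100100100 = 16384 + 8192 + 4096 + 2048 + 1024 + 512 + 256 + 32 + 4 = 32548
  0001100100101110 = 4096 + 2048 + 256 + 32 + 8 + 4 + 2 = 6446
  32548 + 6446 = 38994, and 01001100001010010 = 32768 + 4096 + 2048 + 64 + 16 + 2 = 38994 ✓



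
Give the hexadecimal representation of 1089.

Using repeated division by 16 (digits 10–15 are A–F):
1089 ÷ 16 = 68 remainder 1
68 ÷ 16 = 4 remainder 4
4 ÷ 16 = 0 remainder 4
Reading remainders bottom to top: 441



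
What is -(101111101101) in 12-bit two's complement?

Original (sign bit 1, negative): 101111101101
Step 1 - Invert all bits: 010000010010
Step 2 - Add 1: 010000010011
Verification: 101111101101 + 010000010011 = 1000000000000; discarding the end carry (carry out of the top bit) leaves the 12-bit value 000000000000, as required for x + (-x)



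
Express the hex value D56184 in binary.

Convert each hex digit to 4 bits:
  D = 1101
  5 = 0101
  6 = 0110
  1 = 0001
  8 = 1000
  4 = 0100
Concatenate: 110101010110000110000100



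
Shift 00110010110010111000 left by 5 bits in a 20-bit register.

Original: 00110010110010111000 (decimal 208056)
Shift left by 5 positions
Append 5 zeros on the right and drop the 5 high bits that overflow the 20-bit width
Result: 01011001011100000000 (decimal 366336)
Equivalent: 208056 << 5 = 208056 × 2^5 = 6657792, truncated to 20 bits = 366336



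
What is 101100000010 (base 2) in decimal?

Sum of powers of 2 for each 1-bit:
2^1 + 2^8 + 2^9 + 2^11
= 2 + 256 + 512 + 2048
= 2818



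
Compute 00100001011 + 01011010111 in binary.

Add column by column from the right: bit + bit + carry-in; write the sum mod 2, carry 1 when the sum is 2 or 3.
carry:  00000111110
        00100001011
+       01011010111
-------------------
       001111100010
(the carry out of the leftmost column, 0, becomes the leading bit)
Decimal check:
  00100001011 = 256 + 8 + 2 + 1 = 267
  01011010111 = 512 + 128 + 64 + 16 + 4 + 2 + 1 = 727
  267 + 727 = 994, and 001111100010 = 512 + 256 + 128 + 64 + 32 + 2 = 994 ✓



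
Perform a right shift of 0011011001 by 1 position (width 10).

Original: 0011011001 (decimal 217)
Shift right by 1 position
Drop the 1 low bit; fill with zero on the left
Result: 0001101100 (decimal 108)
Equivalent: 217 >> 1 = 217 ÷ 2^1 = 108



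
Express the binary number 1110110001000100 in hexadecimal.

Group into 4-bit nibbles from right:
  1110 = E
  1100 = C
  0100 = 4
  0100 = 4
Result: EC44



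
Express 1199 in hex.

Using repeated division by 16 (digits 10–15 are A–F):
1199 ÷ 16 = 74 remainder 15 (F)
74 ÷ 16 = 4 remainder 10 (A)
4 ÷ 16 = 0 remainder 4
Reading remainders bottom to top: 4AF



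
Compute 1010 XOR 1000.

XOR: 1 when bits differ
  1010
^ 1000
------
  0010
Decimal: 10 ^ 8 = 2



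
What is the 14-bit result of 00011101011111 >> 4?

Original: 00011101011111 (decimal 1887)
Shift right by 4 positions
Drop the 4 low bits; fill with zeros on the left
Result: 00000001110101 (decimal 117)
Equivalent: 1887 >> 4 = 1887 ÷ 2^4 = 117



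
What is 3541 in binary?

Using repeated division by 2:
3541 ÷ 2 = 1770 remainder 1
1770 ÷ 2 = 885 remainder 0
885 ÷ 2 = 442 remainder 1
442 ÷ 2 = 221 remainder 0
221 ÷ 2 = 110 remainder 1
110 ÷ 2 = 55 remainder 0
55 ÷ 2 = 27 remainder 1
27 ÷ 2 = 13 remainder 1
13 ÷ 2 = 6 remainder 1
6 ÷ 2 = 3 remainder 0
3 ÷ 2 = 1 remainder 1
1 ÷ 2 = 0 remainder 1
Reading remainders bottom to top: 110111010101



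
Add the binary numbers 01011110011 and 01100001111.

Add column by column from the right: bit + bit + carry-in; write the sum mod 2, carry 1 when the sum is 2 or 3.
carry:  11111111110
        01011110011
+       01100001111
-------------------
       011000000010
(the carry out of the leftmost column, 0, becomes the leading bit)
Decimal check:
  01011110011 = 512 + 128 + 64 + 32 + 16 + 2 + 1 = 755
  01100001111 = 512 + 256 + 8 + 4 + 2 + 1 = 783
  755 + 783 = 1538, and 011000000010 = 1024 + 512 + 2 = 1538 ✓



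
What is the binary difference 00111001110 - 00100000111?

Method 1 - Direct subtraction (column by column from the right: bit − bit − borrow-in; if negative, add 2 and borrow 1 from the next column):
borrow: 00000001110
        00111001110
-       00100000111
-------------------
        00011000111

Method 2 - Add two's complement:
Two's complement of 00100000111: invert → 11011111000, add 1 → 11011111001
  00111001110
+ 11011111001
-------------
 100011000111  (end carry out of the top bit = 1)
Discarding the end carry: 00011000111
Decimal check:
  00111001110 = 256 + 128 + 64 + 8 + 4 + 2 = 462
  00100000111 = 256 + 4 + 2 + 1 = 263
  462 - 263 = 199, and 00011000111 = 128 + 64 + 4 + 2 + 1 = 199 ✓



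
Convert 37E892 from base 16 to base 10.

Expand by place value (powers of 16):
Digit values: E = 14
37E892 = 3 × 16^5 + 7 × 16^4 + 14 × 16^3 + 8 × 16^2 + 9 × 16^1 + 2 × 16^0
= 3 × 1048576 + 7 × 65536 + 14 × 4096 + 8 × 256 + 9 × 16 + 2 × 1
= 3145728 + 458752 + 57344 + 2048 + 144 + 2
= 3664018



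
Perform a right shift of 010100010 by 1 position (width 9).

Original: 010100010 (decimal 162)
Shift right by 1 position
Drop the 1 low bit; fill with zero on the left
Result: 001010001 (decimal 81)
Equivalent: 162 >> 1 = 162 ÷ 2^1 = 81



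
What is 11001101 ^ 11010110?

XOR: 1 when bits differ
  11001101
^ 11010110
----------
  00011011
Decimal: 205 ^ 214 = 27



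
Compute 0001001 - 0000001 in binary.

Method 1 - Direct subtraction (column by column from the right: bit − bit − borrow-in; if negative, add 2 and borrow 1 from the next column):
borrow: 0000000
        0001001
-       0000001
---------------
        0001000

Method 2 - Add two's complement:
Two's complement of 0000001: invert → 1111110, add 1 → 1111111
  0001001
+ 1111111
---------
 10001000  (end carry out of the top bit = 1)
Discarding the end carry: 0001000
Decimal check:
  0001001 = 8 + 1 = 9
  0000001 = 1
  9 - 1 = 8, and 0001000 = 8 ✓



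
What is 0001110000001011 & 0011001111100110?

AND: 1 only when both bits are 1
  0001110000001011
& 0011001111100110
------------------
  0001000000000010
Decimal: 7179 & 13286 = 4098



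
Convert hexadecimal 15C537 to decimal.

Expand by place value (powers of 16):
Digit values: C = 12
15C537 = 1 × 16^5 + 5 × 16^4 + 12 × 16^3 + 5 × 16^2 + 3 × 16^1 + 7 × 16^0
= 1 × 1048576 + 5 × 65536 + 12 × 4096 + 5 × 256 + 3 × 16 + 7 × 1
= 1048576 + 327680 + 49152 + 1280 + 48 + 7
= 1426743



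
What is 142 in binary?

Using repeated division by 2:
142 ÷ 2 = 71 remainder 0
71 ÷ 2 = 35 remainder 1
35 ÷ 2 = 17 remainder 1
17 ÷ 2 = 8 remainder 1
8 ÷ 2 = 4 remainder 0
4 ÷ 2 = 2 remainder 0
2 ÷ 2 = 1 remainder 0
1 ÷ 2 = 0 remainder 1
Reading remainders bottom to top: 10001110



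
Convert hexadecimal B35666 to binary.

Convert each hex digit to 4 bits:
  B = 1011
  3 = 0011
  5 = 0101
  6 = 0110
  6 = 0110
  6 = 0110
Concatenate: 101100110101011001100110



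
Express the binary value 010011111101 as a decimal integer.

Sum of powers of 2 for each 1-bit:
2^0 + 2^2 + 2^3 + 2^4 + 2^5 + 2^6 + 2^7 + 2^10
= 1 + 4 + 8 + 16 + 32 + 64 + 128 + 1024
= 1277



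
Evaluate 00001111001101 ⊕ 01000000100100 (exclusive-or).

XOR: 1 when bits differ
  00001111001101
^ 01000000100100
----------------
  01001111101001
Decimal: 973 ^ 4132 = 5097



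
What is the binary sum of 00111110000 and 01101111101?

Add column by column from the right: bit + bit + carry-in; write the sum mod 2, carry 1 when the sum is 2 or 3.
carry:  11111100000
        00111110000
+       01101111101
-------------------
       010101101101
(the carry out of the leftmost column, 0, becomes the leading bit)
Decimal check:
  00111110000 = 256 + 128 + 64 + 32 + 16 = 496
  01101111101 = 512 + 256 + 64 + 32 + 16 + 8 + 4 + 1 = 893
  496 + 893 = 1389, and 010101101101 = 1024 + 256 + 64 + 32 + 8 + 4 + 1 = 1389 ✓



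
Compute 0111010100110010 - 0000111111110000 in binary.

Method 1 - Direct subtraction (column by column from the right: bit − bit − borrow-in; if negative, add 2 and borrow 1 from the next column):
borrow: 0001111110000000
        0111010100110010
-       0000111111110000
------------------------
        0110010101000010

Method 2 - Add two's complement:
Two's complement of 0000111111110000: invert → 1111000000001111, add 1 → 1111000000010000
  0111010100110010
+ 1111000000010000
------------------
 10110010101000010  (end carry out of the top bit = 1)
Discarding the end carry: 0110010101000010
Decimal check:
  0111010100110010 = 16384 + 8192 + 4096 + 1024 + 256 + 32 + 16 + 2 = 30002
  0000111111110000 = 2048 + 1024 + 512 + 256 + 128 + 64 + 32 + 16 = 4080
  30002 - 4080 = 25922, and 0110010101000010 = 16384 + 8192 + 1024 + 256 + 64 + 2 = 25922 ✓



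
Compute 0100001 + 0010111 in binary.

Add column by column from the right: bit + bit + carry-in; write the sum mod 2, carry 1 when the sum is 2 or 3.
carry:  0001110
        0100001
+       0010111
---------------
       00111000
(the carry out of the leftmost column, 0, becomes the leading bit)
Decimal check:
  0100001 = 32 + 1 = 33
  0010111 = 16 + 4 + 2 + 1 = 23
  33 + 23 = 56, and 00111000 = 32 + 16 + 8 = 56 ✓



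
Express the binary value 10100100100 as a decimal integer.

Sum of powers of 2 for each 1-bit:
2^2 + 2^5 + 2^8 + 2^10
= 4 + 32 + 256 + 1024
= 1316



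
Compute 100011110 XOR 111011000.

XOR: 1 when bits differ
  100011110
^ 111011000
-----------
  011000110
Decimal: 286 ^ 472 = 198



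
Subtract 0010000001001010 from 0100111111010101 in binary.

Method 1 - Direct subtraction (column by column from the right: bit − bit − borrow-in; if negative, add 2 and borrow 1 from the next column):
borrow: 0100000000010100
        0100111111010101
-       0010000001001010
------------------------
        0010111110001011

Method 2 - Add two's complement:
Two's complement of 0010000001001010: invert → 1101111110110101, add 1 → 1101111110110110
  0100111111010101
+ 1101111110110110
------------------
 10010111110001011  (end carry out of the top bit = 1)
Discarding the end carry: 0010111110001011
Decimal check:
  0100111111010101 = 16384 + 2048 + 1024 + 512 + 256 + 128 + 64 + 16 + 4 + 1 = 20437
  0010000001001010 = 8192 + 64 + 8 + 2 = 8266
  20437 - 8266 = 12171, and 0010111110001011 = 8192 + 2048 + 1024 + 512 + 256 + 128 + 8 + 2 + 1 = 12171 ✓



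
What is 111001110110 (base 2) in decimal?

Sum of powers of 2 for each 1-bit:
2^1 + 2^2 + 2^4 + 2^5 + 2^6 + 2^9 + 2^10 + 2^11
= 2 + 4 + 16 + 32 + 64 + 512 + 1024 + 2048
= 3702



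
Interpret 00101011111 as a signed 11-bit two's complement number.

Binary: 00101011111
Sign bit: 0 (non-negative)
Read directly as an unsigned value:
00101011111 = 256 + 64 + 16 + 8 + 4 + 2 + 1 = 351
Value: 351



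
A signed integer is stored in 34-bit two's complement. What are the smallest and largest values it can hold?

For 34-bit two's complement:
Minimum: -2^33 = -8589934592
Maximum: 2^33 - 1 = 8589934591



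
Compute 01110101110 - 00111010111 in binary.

Method 1 - Direct subtraction (column by column from the right: bit − bit − borrow-in; if negative, add 2 and borrow 1 from the next column):
borrow: 01110101110
        01110101110
-       00111010111
-------------------
        00111010111

Method 2 - Add two's complement:
Two's complement of 00111010111: invert → 11000101000, add 1 → 11000101001
  01110101110
+ 11000101001
-------------
 100111010111  (end carry out of the top bit = 1)
Discarding the end carry: 00111010111
Decimal check:
  01110101110 = 512 + 256 + 128 + 32 + 8 + 4 + 2 = 942
  00111010111 = 256 + 128 + 64 + 16 + 4 + 2 + 1 = 471
  942 - 471 = 471, and 00111010111 = 256 + 128 + 64 + 16 + 4 + 2 + 1 = 471 ✓



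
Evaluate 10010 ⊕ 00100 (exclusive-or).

XOR: 1 when bits differ
  10010
^ 00100
-------
  10110
Decimal: 18 ^ 4 = 22



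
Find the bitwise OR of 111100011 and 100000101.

OR: 1 when either bit is 1
  111100011
| 100000101
-----------
  111100111
Decimal: 483 | 261 = 487



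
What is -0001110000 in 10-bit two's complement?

Original: 0001110000
Step 1 - Invert all bits: 1110001111
Step 2 - Add 1: 1110010000
Verification: 0001110000 + 1110010000 = 10000000000; discarding the end carry (carry out of the top bit) leaves the 10-bit value 0000000000, as required for x + (-x)



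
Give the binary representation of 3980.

Using repeated division by 2:
3980 ÷ 2 = 1990 remainder 0
1990 ÷ 2 = 995 remainder 0
995 ÷ 2 = 497 remainder 1
497 ÷ 2 = 248 remainder 1
248 ÷ 2 = 124 remainder 0
124 ÷ 2 = 62 remainder 0
62 ÷ 2 = 31 remainder 0
31 ÷ 2 = 15 remainder 1
15 ÷ 2 = 7 remainder 1
7 ÷ 2 = 3 remainder 1
3 ÷ 2 = 1 remainder 1
1 ÷ 2 = 0 remainder 1
Reading remainders bottom to top: 111110001100



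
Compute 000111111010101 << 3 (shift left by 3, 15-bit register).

Original: 000111111010101 (decimal 4053)
Shift left by 3 positions
Append 3 zeros on the right
Result: 111111010101000 (decimal 32424)
Equivalent: 4053 << 3 = 4053 × 2^3 = 32424



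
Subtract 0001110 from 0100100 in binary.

Method 1 - Direct subtraction (column by column from the right: bit − bit − borrow-in; if negative, add 2 and borrow 1 from the next column):
borrow: 0111100
        0100100
-       0001110
---------------
        0010110

Method 2 - Add two's complement:
Two's complement of 0001110: invert → 1110001, add 1 → 1110010
  0100100
+ 1110010
---------
 10010110  (end carry out of the top bit = 1)
Discarding the end carry: 0010110
Decimal check:
  0100100 = 32 + 4 = 36
  0001110 = 8 + 4 + 2 = 14
  36 - 14 = 22, and 0010110 = 16 + 4 + 2 = 22 ✓



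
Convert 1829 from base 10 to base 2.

Using repeated division by 2:
1829 ÷ 2 = 914 remainder 1
914 ÷ 2 = 457 remainder 0
457 ÷ 2 = 228 remainder 1
228 ÷ 2 = 114 remainder 0
114 ÷ 2 = 57 remainder 0
57 ÷ 2 = 28 remainder 1
28 ÷ 2 = 14 remainder 0
14 ÷ 2 = 7 remainder 0
7 ÷ 2 = 3 remainder 1
3 ÷ 2 = 1 remainder 1
1 ÷ 2 = 0 remainder 1
Reading remainders bottom to top: 11100100101



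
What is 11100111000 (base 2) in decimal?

Sum of powers of 2 for each 1-bit:
2^3 + 2^4 + 2^5 + 2^8 + 2^9 + 2^10
= 8 + 16 + 32 + 256 + 512 + 1024
= 1848



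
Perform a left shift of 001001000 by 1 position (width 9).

Original: 001001000 (decimal 72)
Shift left by 1 position
Append 1 zero on the right
Result: 010010000 (decimal 144)
Equivalent: 72 << 1 = 72 × 2^1 = 144



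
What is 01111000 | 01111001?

OR: 1 when either bit is 1
  01111000
| 01111001
----------
  01111001
Decimal: 120 | 121 = 121



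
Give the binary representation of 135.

Using repeated division by 2:
135 ÷ 2 = 67 remainder 1
67 ÷ 2 = 33 remainder 1
33 ÷ 2 = 16 remainder 1
16 ÷ 2 = 8 remainder 0
8 ÷ 2 = 4 remainder 0
4 ÷ 2 = 2 remainder 0
2 ÷ 2 = 1 remainder 0
1 ÷ 2 = 0 remainder 1
Reading remainders bottom to top: 10000111



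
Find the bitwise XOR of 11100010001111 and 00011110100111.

XOR: 1 when bits differ
  11100010001111
^ 00011110100111
----------------
  11111100101000
Decimal: 14479 ^ 1959 = 16168



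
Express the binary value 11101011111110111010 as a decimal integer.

Sum of powers of 2 for each 1-bit:
2^1 + 2^3 + 2^4 + 2^5 + 2^7 + 2^8 + 2^9 + 2^10 + 2^11 + 2^12 + 2^13 + 2^15 + 2^17 + 2^18 + 2^19
= 2 + 8 + 16 + 32 + 128 + 256 + 512 + 1024 + 2048 + 4096 + 8192 + 32768 + 131072 + 262144 + 524288
= 966586



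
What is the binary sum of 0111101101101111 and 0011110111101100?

Add column by column from the right: bit + bit + carry-in; write the sum mod 2, carry 1 when the sum is 2 or 3.
carry:  1111111111011000
        0111101101101111
+       0011110111101100
------------------------
       01011100101011011
(the carry out of the leftmost column, 0, becomes the leading bit)
Decimal check:
  0111101101101111 = 16384 + 8192 + 4096 + 2048 + 512 + 256 + 64 + 32 + 8 + 4 + 2 + 1 = 31599
  0011110111101100 = 8192 + 4096 + 2048 + 1024 + 256 + 128 + 64 + 32 + 8 + 4 = 15852
  31599 + 15852 = 47451, and 01011100101011011 = 32768 + 8192 + 4096 + 2048 + 256 + 64 + 16 + 8 + 2 + 1 = 47451 ✓



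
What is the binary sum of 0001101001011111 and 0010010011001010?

Add column by column from the right: bit + bit + carry-in; write the sum mod 2, carry 1 when the sum is 2 or 3.
carry:  0000000110111100
        0001101001011111
+       0010010011001010
------------------------
       00011111100101001
(the carry out of the leftmost column, 0, becomes the leading bit)
Decimal check:
  0001101001011111 = 4096 + 2048 + 512 + 64 + 16 + 8 + 4 + 2 + 1 = 6751
  0010010011001010 = 8192 + 1024 + 128 + 64 + 8 + 2 = 9418
  6751 + 9418 = 16169, and 00011111100101001 = 8192 + 4096 + 2048 + 1024 + 512 + 256 + 32 + 8 + 1 = 16169 ✓



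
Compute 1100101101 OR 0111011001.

OR: 1 when either bit is 1
  1100101101
| 0111011001
------------
  1111111101
Decimal: 813 | 473 = 1021



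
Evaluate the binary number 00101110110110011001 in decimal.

Sum of powers of 2 for each 1-bit:
2^0 + 2^3 + 2^4 + 2^7 + 2^8 + 2^10 + 2^11 + 2^13 + 2^14 + 2^15 + 2^17
= 1 + 8 + 16 + 128 + 256 + 1024 + 2048 + 8192 + 16384 + 32768 + 131072
= 191897



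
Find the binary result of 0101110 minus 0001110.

Method 1 - Direct subtraction (column by column from the right: bit − bit − borrow-in; if negative, add 2 and borrow 1 from the next column):
borrow: 0000000
        0101110
-       0001110
---------------
        0100000

Method 2 - Add two's complement:
Two's complement of 0001110: invert → 1110001, add 1 → 1110010
  0101110
+ 1110010
---------
 10100000  (end carry out of the top bit = 1)
Discarding the end carry: 0100000
Decimal check:
  0101110 = 32 + 8 + 4 + 2 = 46
  0001110 = 8 + 4 + 2 = 14
  46 - 14 = 32, and 0100000 = 32 ✓



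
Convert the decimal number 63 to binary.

Using repeated division by 2:
63 ÷ 2 = 31 remainder 1
31 ÷ 2 = 15 remainder 1
15 ÷ 2 = 7 remainder 1
7 ÷ 2 = 3 remainder 1
3 ÷ 2 = 1 remainder 1
1 ÷ 2 = 0 remainder 1
Reading remainders bottom to top: 111111



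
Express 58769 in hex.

Using repeated division by 16 (digits 10–15 are A–F):
58769 ÷ 16 = 3673 remainder 1
3673 ÷ 16 = 229 remainder 9
229 ÷ 16 = 14 remainder 5
14 ÷ 16 = 0 remainder 14 (E)
Reading remainders bottom to top: E591



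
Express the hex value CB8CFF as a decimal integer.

Expand by place value (powers of 16):
Digit values: C = 12, B = 11, F = 15
CB8CFF = 12 × 16^5 + 11 × 16^4 + 8 × 16^3 + 12 × 16^2 + 15 × 16^1 + 15 × 16^0
= 12 × 1048576 + 11 × 65536 + 8 × 4096 + 12 × 256 + 15 × 16 + 15 × 1
= 12582912 + 720896 + 32768 + 3072 + 240 + 15
= 13339903



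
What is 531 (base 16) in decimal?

Expand by place value (powers of 16):
531 = 5 × 16^2 + 3 × 16^1 + 1 × 16^0
= 5 × 256 + 3 × 16 + 1 × 1
= 1280 + 48 + 1
= 1329



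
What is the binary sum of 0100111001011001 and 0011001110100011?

Add column by column from the right: bit + bit + carry-in; write the sum mod 2, carry 1 when the sum is 2 or 3.
carry:  1111110000000110
        0100111001011001
+       0011001110100011
------------------------
       01000000111111100
(the carry out of the leftmost column, 0, becomes the leading bit)
Decimal check:
  0100111001011001 = 16384 + 2048 + 1024 + 512 + 64 + 16 + 8 + 1 = 20057
  0011001110100011 = 8192 + 4096 + 512 + 256 + 128 + 32 + 2 + 1 = 13219
  20057 + 13219 = 33276, and 01000000111111100 = 32768 + 256 + 128 + 64 + 32 + 16 + 8 + 4 = 33276 ✓



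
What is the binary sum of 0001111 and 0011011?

Add column by column from the right: bit + bit + carry-in; write the sum mod 2, carry 1 when the sum is 2 or 3.
carry:  0111110
        0001111
+       0011011
---------------
       00101010
(the carry out of the leftmost column, 0, becomes the leading bit)
Decimal check:
  0001111 = 8 + 4 + 2 + 1 = 15
  0011011 = 16 + 8 + 2 + 1 = 27
  15 + 27 = 42, and 00101010 = 32 + 8 + 2 = 42 ✓



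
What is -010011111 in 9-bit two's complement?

Original: 010011111
Step 1 - Invert all bits: 101100000
Step 2 - Add 1: 101100001
Verification: 010011111 + 101100001 = 1000000000; discarding the end carry (carry out of the top bit) leaves the 9-bit value 000000000, as required for x + (-x)



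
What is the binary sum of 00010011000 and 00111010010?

Add column by column from the right: bit + bit + carry-in; write the sum mod 2, carry 1 when the sum is 2 or 3.
carry:  01100100000
        00010011000
+       00111010010
-------------------
       001001101010
(the carry out of the leftmost column, 0, becomes the leading bit)
Decimal check:
  00010011000 = 128 + 16 + 8 = 152
  00111010010 = 256 + 128 + 64 + 16 + 2 = 466
  152 + 466 = 618, and 001001101010 = 512 + 64 + 32 + 8 + 2 = 618 ✓



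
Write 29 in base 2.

Using repeated division by 2:
29 ÷ 2 = 14 remainder 1
14 ÷ 2 = 7 remainder 0
7 ÷ 2 = 3 remainder 1
3 ÷ 2 = 1 remainder 1
1 ÷ 2 = 0 remainder 1
Reading remainders bottom to top: 11101



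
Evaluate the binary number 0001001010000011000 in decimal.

Sum of powers of 2 for each 1-bit:
2^3 + 2^4 + 2^10 + 2^12 + 2^15
= 8 + 16 + 1024 + 4096 + 32768
= 37912



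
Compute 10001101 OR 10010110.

OR: 1 when either bit is 1
  10001101
| 10010110
----------
  10011111
Decimal: 141 | 150 = 159



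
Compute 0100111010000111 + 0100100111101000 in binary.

Add column by column from the right: bit + bit + carry-in; write the sum mod 2, carry 1 when the sum is 2 or 3.
carry:  1001111100000000
        0100111010000111
+       0100100111101000
------------------------
       01001100001101111
(the carry out of the leftmost column, 0, becomes the leading bit)
Decimal check:
  0100111010000111 = 16384 + 2048 + 1024 + 512 + 128 + 4 + 2 + 1 = 20103
  0100100111101000 = 16384 + 2048 + 256 + 128 + 64 + 32 + 8 = 18920
  20103 + 18920 = 39023, and 01001100001101111 = 32768 + 4096 + 2048 + 64 + 32 + 8 + 4 + 2 + 1 = 39023 ✓



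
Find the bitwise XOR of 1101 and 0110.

XOR: 1 when bits differ
  1101
^ 0110
------
  1011
Decimal: 13 ^ 6 = 11



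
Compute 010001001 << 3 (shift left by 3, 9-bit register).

Original: 010001001 (decimal 137)
Shift left by 3 positions
Append 3 zeros on the right and drop the 3 high bits that overflow the 9-bit width
Result: 001001000 (decimal 72)
Equivalent: 137 << 3 = 137 × 2^3 = 1096, truncated to 9 bits = 72



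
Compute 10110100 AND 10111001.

AND: 1 only when both bits are 1
  10110100
& 10111001
----------
  10110000
Decimal: 180 & 185 = 176



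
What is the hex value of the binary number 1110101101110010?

Group into 4-bit nibbles from right:
  1110 = E
  1011 = B
  0111 = 7
  0010 = 2
Result: EB72



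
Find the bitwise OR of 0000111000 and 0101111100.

OR: 1 when either bit is 1
  0000111000
| 0101111100
------------
  0101111100
Decimal: 56 | 380 = 380



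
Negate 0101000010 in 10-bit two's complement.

Original: 0101000010
Step 1 - Invert all bits: 1010111101
Step 2 - Add 1: 1010111110
Verification: 0101000010 + 1010111110 = 10000000000; discarding the end carry (carry out of the top bit) leaves the 10-bit value 0000000000, as required for x + (-x)



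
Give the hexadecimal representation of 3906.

Using repeated division by 16 (digits 10–15 are A–F):
3906 ÷ 16 = 244 remainder 2
244 ÷ 16 = 15 remainder 4
15 ÷ 16 = 0 remainder 15 (F)
Reading remainders bottom to top: F42



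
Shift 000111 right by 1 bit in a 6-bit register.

Original: 000111 (decimal 7)
Shift right by 1 position
Drop the 1 low bit; fill with zero on the left
Result: 000011 (decimal 3)
Equivalent: 7 >> 1 = 7 ÷ 2^1 = 3



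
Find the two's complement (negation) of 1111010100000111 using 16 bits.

Original (sign bit 1, negative): 1111010100000111
Step 1 - Invert all bits: 0000101011111000
Step 2 - Add 1: 0000101011111001
Verification: 1111010100000111 + 0000101011111001 = 10000000000000000; discarding the end carry (carry out of the top bit) leaves the 16-bit value 0000000000000000, as required for x + (-x)



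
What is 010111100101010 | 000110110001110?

OR: 1 when either bit is 1
  010111100101010
| 000110110001110
-----------------
  010111110101110
Decimal: 12074 | 3470 = 12206



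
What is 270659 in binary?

Using repeated division by 2:
270659 ÷ 2 = 135329 remainder 1
135329 ÷ 2 = 67664 remainder 1
67664 ÷ 2 = 33832 remainder 0
33832 ÷ 2 = 16916 remainder 0
16916 ÷ 2 = 8458 remainder 0
8458 ÷ 2 = 4229 remainder 0
4229 ÷ 2 = 2114 remainder 1
2114 ÷ 2 = 1057 remainder 0
1057 ÷ 2 = 528 remainder 1
528 ÷ 2 = 264 remainder 0
264 ÷ 2 = 132 remainder 0
132 ÷ 2 = 66 remainder 0
66 ÷ 2 = 33 remainder 0
33 ÷ 2 = 16 remainder 1
16 ÷ 2 = 8 remainder 0
8 ÷ 2 = 4 remainder 0
4 ÷ 2 = 2 remainder 0
2 ÷ 2 = 1 remainder 0
1 ÷ 2 = 0 remainder 1
Reading remainders bottom to top: 1000010000101000011



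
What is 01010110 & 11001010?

AND: 1 only when both bits are 1
  01010110
& 11001010
----------
  01000010
Decimal: 86 & 202 = 66



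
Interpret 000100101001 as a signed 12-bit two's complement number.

Binary: 000100101001
Sign bit: 0 (non-negative)
Read directly as an unsigned value:
000100101001 = 256 + 32 + 8 + 1 = 297
Value: 297



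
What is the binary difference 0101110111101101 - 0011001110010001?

Method 1 - Direct subtraction (column by column from the right: bit − bit − borrow-in; if negative, add 2 and borrow 1 from the next column):
borrow: 0100010000100000
        0101110111101101
-       0011001110010001
------------------------
        0010101001011100

Method 2 - Add two's complement:
Two's complement of 0011001110010001: invert → 1100110001101110, add 1 → 1100110001101111
  0101110111101101
+ 1100110001101111
------------------
 10010101001011100  (end carry out of the top bit = 1)
Discarding the end carry: 0010101001011100
Decimal check:
  0101110111101101 = 16384 + 4096 + 2048 + 1024 + 256 + 128 + 64 + 32 + 8 + 4 + 1 = 24045
  0011001110010001 = 8192 + 4096 + 512 + 256 + 128 + 16 + 1 = 13201
  24045 - 13201 = 10844, and 0010101001011100 = 8192 + 2048 + 512 + 64 + 16 + 8 + 4 = 10844 ✓



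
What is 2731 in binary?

Using repeated division by 2:
2731 ÷ 2 = 1365 remainder 1
1365 ÷ 2 = 682 remainder 1
682 ÷ 2 = 341 remainder 0
341 ÷ 2 = 170 remainder 1
170 ÷ 2 = 85 remainder 0
85 ÷ 2 = 42 remainder 1
42 ÷ 2 = 21 remainder 0
21 ÷ 2 = 10 remainder 1
10 ÷ 2 = 5 remainder 0
5 ÷ 2 = 2 remainder 1
2 ÷ 2 = 1 remainder 0
1 ÷ 2 = 0 remainder 1
Reading remainders bottom to top: 101010101011



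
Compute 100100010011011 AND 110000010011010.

AND: 1 only when both bits are 1
  100100010011011
& 110000010011010
-----------------
  100000010011010
Decimal: 18587 & 24730 = 16538



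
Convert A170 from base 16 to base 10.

Expand by place value (powers of 16):
Digit values: A = 10
A170 = 10 × 16^3 + 1 × 16^2 + 7 × 16^1 + 0 × 16^0
= 10 × 4096 + 1 × 256 + 7 × 16 + 0 × 1
= 40960 + 256 + 112 + 0
= 41328



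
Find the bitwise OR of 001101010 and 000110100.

OR: 1 when either bit is 1
  001101010
| 000110100
-----------
  001111110
Decimal: 106 | 52 = 126



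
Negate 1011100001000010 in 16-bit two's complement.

Original (sign bit 1, negative): 1011100001000010
Step 1 - Invert all bits: 0100011110111101
Step 2 - Add 1: 0100011110111110
Verification: 1011100001000010 + 0100011110111110 = 10000000000000000; discarding the end carry (carry out of the top bit) leaves the 16-bit value 0000000000000000, as required for x + (-x)



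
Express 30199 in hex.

Using repeated division by 16 (digits 10–15 are A–F):
30199 ÷ 16 = 1887 remainder 7
1887 ÷ 16 = 117 remainder 15 (F)
117 ÷ 16 = 7 remainder 5
7 ÷ 16 = 0 remainder 7
Reading remainders bottom to top: 75F7



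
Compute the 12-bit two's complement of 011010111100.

Original: 011010111100
Step 1 - Invert all bits: 100101000011
Step 2 - Add 1: 100101000100
Verification: 011010111100 + 100101000100 = 1000000000000; discarding the end carry (carry out of the top bit) leaves the 12-bit value 000000000000, as required for x + (-x)



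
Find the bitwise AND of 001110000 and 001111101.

AND: 1 only when both bits are 1
  001110000
& 001111101
-----------
  001110000
Decimal: 112 & 125 = 112



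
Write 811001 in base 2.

Using repeated division by 2:
811001 ÷ 2 = 405500 remainder 1
405500 ÷ 2 = 202750 remainder 0
202750 ÷ 2 = 101375 remainder 0
101375 ÷ 2 = 50687 remainder 1
50687 ÷ 2 = 25343 remainder 1
25343 ÷ 2 = 12671 remainder 1
12671 ÷ 2 = 6335 remainder 1
6335 ÷ 2 = 3167 remainder 1
3167 ÷ 2 = 1583 remainder 1
1583 ÷ 2 = 791 remainder 1
791 ÷ 2 = 395 remainder 1
395 ÷ 2 = 197 remainder 1
197 ÷ 2 = 98 remainder 1
98 ÷ 2 = 49 remainder 0
49 ÷ 2 = 24 remainder 1
24 ÷ 2 = 12 remainder 0
12 ÷ 2 = 6 remainder 0
6 ÷ 2 = 3 remainder 0
3 ÷ 2 = 1 remainder 1
1 ÷ 2 = 0 remainder 1
Reading remainders bottom to top: 11000101111111111001



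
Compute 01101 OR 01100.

OR: 1 when either bit is 1
  01101
| 01100
-------
  01101
Decimal: 13 | 12 = 13



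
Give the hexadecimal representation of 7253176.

Using repeated division by 16 (digits 10–15 are A–F):
7253176 ÷ 16 = 453323 remainder 8
453323 ÷ 16 = 28332 remainder 11 (B)
28332 ÷ 16 = 1770 remainder 12 (C)
1770 ÷ 16 = 110 remainder 10 (A)
110 ÷ 16 = 6 remainder 14 (E)
6 ÷ 16 = 0 remainder 6
Reading remainders bottom to top: 6EACB8



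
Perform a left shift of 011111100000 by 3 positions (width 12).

Original: 011111100000 (decimal 2016)
Shift left by 3 positions
Append 3 zeros on the right and drop the 3 high bits that overflow the 12-bit width
Result: 111100000000 (decimal 3840)
Equivalent: 2016 << 3 = 2016 × 2^3 = 16128, truncated to 12 bits = 3840



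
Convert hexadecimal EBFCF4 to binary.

Convert each hex digit to 4 bits:
  E = 1110
  B = 1011
  F = 1111
  C = 1100
  F = 1111
  4 = 0100
Concatenate: 111010111111110011110100



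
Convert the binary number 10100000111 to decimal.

Sum of powers of 2 for each 1-bit:
2^0 + 2^1 + 2^2 + 2^8 + 2^10
= 1 + 2 + 4 + 256 + 1024
= 1287



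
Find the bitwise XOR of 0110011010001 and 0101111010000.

XOR: 1 when bits differ
  0110011010001
^ 0101111010000
---------------
  0011100000001
Decimal: 3281 ^ 3024 = 1793



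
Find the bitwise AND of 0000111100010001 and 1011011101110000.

AND: 1 only when both bits are 1
  0000111100010001
& 1011011101110000
------------------
  0000011100010000
Decimal: 3857 & 46960 = 1808



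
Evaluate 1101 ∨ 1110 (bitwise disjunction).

OR: 1 when either bit is 1
  1101
| 1110
------
  1111
Decimal: 13 | 14 = 15



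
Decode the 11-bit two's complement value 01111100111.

Binary: 01111100111
Sign bit: 0 (non-negative)
Read directly as an unsigned value:
01111100111 = 512 + 256 + 128 + 64 + 32 + 4 + 2 + 1 = 999
Value: 999



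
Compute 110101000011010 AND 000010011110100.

AND: 1 only when both bits are 1
  110101000011010
& 000010011110100
-----------------
  000000000010000
Decimal: 27162 & 1268 = 16



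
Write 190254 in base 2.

Using repeated division by 2:
190254 ÷ 2 = 95127 remainder 0
95127 ÷ 2 = 47563 remainder 1
47563 ÷ 2 = 23781 remainder 1
23781 ÷ 2 = 11890 remainder 1
11890 ÷ 2 = 5945 remainder 0
5945 ÷ 2 = 2972 remainder 1
2972 ÷ 2 = 1486 remainder 0
1486 ÷ 2 = 743 remainder 0
743 ÷ 2 = 371 remainder 1
371 ÷ 2 = 185 remainder 1
185 ÷ 2 = 92 remainder 1
92 ÷ 2 = 46 remainder 0
46 ÷ 2 = 23 remainder 0
23 ÷ 2 = 11 remainder 1
11 ÷ 2 = 5 remainder 1
5 ÷ 2 = 2 remainder 1
2 ÷ 2 = 1 remainder 0
1 ÷ 2 = 0 remainder 1
Reading remainders bottom to top: 101110011100101110



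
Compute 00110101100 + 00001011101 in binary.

Add column by column from the right: bit + bit + carry-in; write the sum mod 2, carry 1 when the sum is 2 or 3.
carry:  01111111000
        00110101100
+       00001011101
-------------------
       001000001001
(the carry out of the leftmost column, 0, becomes the leading bit)
Decimal check:
  00110101100 = 256 + 128 + 32 + 8 + 4 = 428
  00001011101 = 64 + 16 + 8 + 4 + 1 = 93
  428 + 93 = 521, and 001000001001 = 512 + 8 + 1 = 521 ✓



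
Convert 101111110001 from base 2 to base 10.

Sum of powers of 2 for each 1-bit:
2^0 + 2^4 + 2^5 + 2^6 + 2^7 + 2^8 + 2^9 + 2^11
= 1 + 16 + 32 + 64 + 128 + 256 + 512 + 2048
= 3057



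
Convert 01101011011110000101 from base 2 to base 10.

Sum of powers of 2 for each 1-bit:
2^0 + 2^2 + 2^7 + 2^8 + 2^9 + 2^10 + 2^12 + 2^13 + 2^15 + 2^17 + 2^18
= 1 + 4 + 128 + 256 + 512 + 1024 + 4096 + 8192 + 32768 + 131072 + 262144
= 440197



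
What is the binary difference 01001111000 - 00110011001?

Method 1 - Direct subtraction (column by column from the right: bit − bit − borrow-in; if negative, add 2 and borrow 1 from the next column):
borrow: 01100111110
        01001111000
-       00110011001
-------------------
        00011011111

Method 2 - Add two's complement:
Two's complement of 00110011001: invert → 11001100110, add 1 → 11001100111
  01001111000
+ 11001100111
-------------
 100011011111  (end carry out of the top bit = 1)
Discarding the end carry: 00011011111
Decimal check:
  01001111000 = 512 + 64 + 32 + 16 + 8 = 632
  00110011001 = 256 + 128 + 16 + 8 + 1 = 409
  632 - 409 = 223, and 00011011111 = 128 + 64 + 16 + 8 + 4 + 2 + 1 = 223 ✓



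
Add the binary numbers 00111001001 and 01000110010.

Add column by column from the right: bit + bit + carry-in; write the sum mod 2, carry 1 when the sum is 2 or 3.
carry:  00000000000
        00111001001
+       01000110010
-------------------
       001111111011
(the carry out of the leftmost column, 0, becomes the leading bit)
Decimal check:
  00111001001 = 256 + 128 + 64 + 8 + 1 = 457
  01000110010 = 512 + 32 + 16 + 2 = 562
  457 + 562 = 1019, and 001111111011 = 512 + 256 + 128 + 64 + 32 + 16 + 8 + 2 + 1 = 1019 ✓



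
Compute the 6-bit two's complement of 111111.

Original (sign bit 1, negative): 111111
Step 1 - Invert all bits: 000000
Step 2 - Add 1: 000001
Verification: 111111 + 000001 = 1000000; discarding the end carry (carry out of the top bit) leaves the 6-bit value 000000, as required for x + (-x)



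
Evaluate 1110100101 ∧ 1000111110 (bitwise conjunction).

AND: 1 only when both bits are 1
  1110100101
& 1000111110
------------
  1000100100
Decimal: 933 & 574 = 548



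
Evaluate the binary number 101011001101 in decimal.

Sum of powers of 2 for each 1-bit:
2^0 + 2^2 + 2^3 + 2^6 + 2^7 + 2^9 + 2^11
= 1 + 4 + 8 + 64 + 128 + 512 + 2048
= 2765



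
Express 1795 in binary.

Using repeated division by 2:
1795 ÷ 2 = 897 remainder 1
897 ÷ 2 = 448 remainder 1
448 ÷ 2 = 224 remainder 0
224 ÷ 2 = 112 remainder 0
112 ÷ 2 = 56 remainder 0
56 ÷ 2 = 28 remainder 0
28 ÷ 2 = 14 remainder 0
14 ÷ 2 = 7 remainder 0
7 ÷ 2 = 3 remainder 1
3 ÷ 2 = 1 remainder 1
1 ÷ 2 = 0 remainder 1
Reading remainders bottom to top: 11100000011



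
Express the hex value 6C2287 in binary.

Convert each hex digit to 4 bits:
  6 = 0110
  C = 1100
  2 = 0010
  2 = 0010
  8 = 1000
  7 = 0111
Concatenate: 011011000010001010000111



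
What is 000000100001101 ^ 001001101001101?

XOR: 1 when bits differ
  000000100001101
^ 001001101001101
-----------------
  001001001000000
Decimal: 269 ^ 4941 = 4672



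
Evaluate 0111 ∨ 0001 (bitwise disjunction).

OR: 1 when either bit is 1
  0111
| 0001
------
  0111
Decimal: 7 | 1 = 7



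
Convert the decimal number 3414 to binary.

Using repeated division by 2:
3414 ÷ 2 = 1707 remainder 0
1707 ÷ 2 = 853 remainder 1
853 ÷ 2 = 426 remainder 1
426 ÷ 2 = 213 remainder 0
213 ÷ 2 = 106 remainder 1
106 ÷ 2 = 53 remainder 0
53 ÷ 2 = 26 remainder 1
26 ÷ 2 = 13 remainder 0
13 ÷ 2 = 6 remainder 1
6 ÷ 2 = 3 remainder 0
3 ÷ 2 = 1 remainder 1
1 ÷ 2 = 0 remainder 1
Reading remainders bottom to top: 110101010110



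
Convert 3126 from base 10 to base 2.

Using repeated division by 2:
3126 ÷ 2 = 1563 remainder 0
1563 ÷ 2 = 781 remainder 1
781 ÷ 2 = 390 remainder 1
390 ÷ 2 = 195 remainder 0
195 ÷ 2 = 97 remainder 1
97 ÷ 2 = 48 remainder 1
48 ÷ 2 = 24 remainder 0
24 ÷ 2 = 12 remainder 0
12 ÷ 2 = 6 remainder 0
6 ÷ 2 = 3 remainder 0
3 ÷ 2 = 1 remainder 1
1 ÷ 2 = 0 remainder 1
Reading remainders bottom to top: 110000110110



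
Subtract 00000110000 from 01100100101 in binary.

Method 1 - Direct subtraction (column by column from the right: bit − bit − borrow-in; if negative, add 2 and borrow 1 from the next column):
borrow: 00111100000
        01100100101
-       00000110000
-------------------
        01011110101

Method 2 - Add two's complement:
Two's complement of 00000110000: invert → 11111001111, add 1 → 11111010000
  01100100101
+ 11111010000
-------------
 101011110101  (end carry out of the top bit = 1)
Discarding the end carry: 01011110101
Decimal check:
  01100100101 = 512 + 256 + 32 + 4 + 1 = 805
  00000110000 = 32 + 16 = 48
  805 - 48 = 757, and 01011110101 = 512 + 128 + 64 + 32 + 16 + 4 + 1 = 757 ✓



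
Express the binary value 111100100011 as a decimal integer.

Sum of powers of 2 for each 1-bit:
2^0 + 2^1 + 2^5 + 2^8 + 2^9 + 2^10 + 2^11
= 1 + 2 + 32 + 256 + 512 + 1024 + 2048
= 3875

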